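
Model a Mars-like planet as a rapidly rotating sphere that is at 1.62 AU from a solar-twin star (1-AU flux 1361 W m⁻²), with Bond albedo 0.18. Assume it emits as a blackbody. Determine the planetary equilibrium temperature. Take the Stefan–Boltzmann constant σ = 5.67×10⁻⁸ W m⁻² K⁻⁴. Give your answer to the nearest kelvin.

208 kelvin

By the inverse-square law, S = 1361/1.62² = 518.6 W m⁻².
The planet absorbs (1−α)S over its disc πR² and re-emits over 4πR², so the mean absorbed flux is (1−0.18)·518.6/4 = 106.3 W m⁻².
Set σT⁴ = 106.3 → T = (106.3/σ)^(1/4) = 208.1 K.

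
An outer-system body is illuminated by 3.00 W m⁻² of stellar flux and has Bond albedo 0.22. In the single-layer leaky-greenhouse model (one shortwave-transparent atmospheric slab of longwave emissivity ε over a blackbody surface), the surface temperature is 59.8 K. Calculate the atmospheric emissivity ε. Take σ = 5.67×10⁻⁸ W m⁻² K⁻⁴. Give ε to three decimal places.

TOA balance gives T_e = 56.68 K.
Since (2−ε)/2 = (T_e/T_s)⁴ = 0.8068, ε = 0.3864.

0.386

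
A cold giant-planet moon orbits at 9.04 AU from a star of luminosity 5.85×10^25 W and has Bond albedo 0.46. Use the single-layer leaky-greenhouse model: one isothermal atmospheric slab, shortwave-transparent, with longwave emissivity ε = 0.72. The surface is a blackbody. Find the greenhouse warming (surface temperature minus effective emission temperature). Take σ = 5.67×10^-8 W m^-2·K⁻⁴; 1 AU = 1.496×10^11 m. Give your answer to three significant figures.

5.86 K

Orbital distance: d = 9.04 AU = 1.352×10^12 m.
Flux at the orbit: S = L/(4πd²) = 5.85×10^25/(4π·(1.35×10^12)²) = 2.545 W m^-2.
Effective emission temperature (TOA balance): σT_e⁴ = S(1−α)/4 = 0.3436 W m^-2 → T_e = 49.62 K.
For a single slab of emissivity ε, T_s⁴ = 2T_e⁴/(2−ε); thus T_s = 49.62·(1.562)^(1/4) = 55.47 K.
The atmosphere warms the surface by 5.856 K.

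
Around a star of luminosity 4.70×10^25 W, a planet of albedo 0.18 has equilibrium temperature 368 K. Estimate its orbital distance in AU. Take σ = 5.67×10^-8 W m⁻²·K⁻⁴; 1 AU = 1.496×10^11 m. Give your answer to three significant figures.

0.182 AU

Energy balance gives S = 4σT⁴/(1−α) = 5072 W m⁻².
From L = 4πd²S, d = √(4.70×10^25/(4π·5072)) = 2.715×10^10 m = 0.1815 AU.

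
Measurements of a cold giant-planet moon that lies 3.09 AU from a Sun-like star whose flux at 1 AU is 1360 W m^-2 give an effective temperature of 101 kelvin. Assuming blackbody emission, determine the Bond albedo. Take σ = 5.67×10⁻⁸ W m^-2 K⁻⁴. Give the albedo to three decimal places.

Irradiance scales as 1/d², so S = 1360 W m^-2 × (1/3.09)² = 142.4 W m^-2.
From σT⁴ = S(1−α)/4 we invert for α: 1−α = 4σT⁴/S.
4σT⁴ = 4·5.67×10⁻⁸·(101)⁴ = 23.60 W m^-2.
1−α = 23.60/142.4 = 0.1657, so α = 0.8343.

0.834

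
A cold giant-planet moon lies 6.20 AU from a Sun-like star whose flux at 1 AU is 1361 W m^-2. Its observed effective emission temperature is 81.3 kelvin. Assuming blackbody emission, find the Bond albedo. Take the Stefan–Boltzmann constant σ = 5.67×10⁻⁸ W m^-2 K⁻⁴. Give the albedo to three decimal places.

Flux at the orbit: S = 1361/(6.20)² = 35.41 W m^-2.
From σT⁴ = S(1−α)/4 we invert for α: 1−α = 4σT⁴/S.
σT⁴ = 2.477 W m^-2, so 4σT⁴ = 9.908 W m^-2.
1−α = 9.908/35.41 = 0.2799, so α = 0.7201.

0.720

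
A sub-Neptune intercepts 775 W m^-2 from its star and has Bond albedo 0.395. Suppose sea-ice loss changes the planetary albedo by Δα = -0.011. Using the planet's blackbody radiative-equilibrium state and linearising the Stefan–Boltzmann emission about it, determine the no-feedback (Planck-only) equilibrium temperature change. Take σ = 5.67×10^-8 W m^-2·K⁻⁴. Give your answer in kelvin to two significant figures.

0.97 kelvin

The baseline emission temperature is T_e = 213.2 K.
TOA radiative forcing: ΔF = −S·Δα/4 = −775.0·(-0.011)/4 = 2.131 W m^-2.
Planck response: λ_P = 4σT_e³ = 4·5.67×10⁻⁸·(213.2)³ = 2.199 W m^-2/K.
Hence the no-feedback warming is ΔF/(4σT_e³) = 0.969 K.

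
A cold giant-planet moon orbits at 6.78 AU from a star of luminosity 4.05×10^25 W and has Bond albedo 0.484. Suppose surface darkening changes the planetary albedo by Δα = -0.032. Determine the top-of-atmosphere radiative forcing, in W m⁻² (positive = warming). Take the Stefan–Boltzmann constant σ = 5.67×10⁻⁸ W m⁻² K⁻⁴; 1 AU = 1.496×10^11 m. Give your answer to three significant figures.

0.0251 W m⁻²

d = 6.78 × 1.496×10^11 m = 1.014×10^12 m.
Flux at the orbit: S = L/(4πd²) = 4.05×10^25/(4π·(1.01×10^12)²) = 3.133 W m⁻².
TOA radiative forcing: ΔF = −S·Δα/4 = −3.133·(-0.032)/4 = 0.02506 W m⁻².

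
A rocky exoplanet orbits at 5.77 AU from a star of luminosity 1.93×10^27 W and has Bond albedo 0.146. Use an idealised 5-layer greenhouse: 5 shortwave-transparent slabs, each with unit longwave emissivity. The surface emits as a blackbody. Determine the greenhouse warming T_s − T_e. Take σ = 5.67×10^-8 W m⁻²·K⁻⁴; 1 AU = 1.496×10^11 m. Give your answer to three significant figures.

94.3 kelvin

d = 5.77 × 1.496×10^11 m = 8.632×10^11 m.
S = L/(4πd²) = 206.1 W m⁻².
The effective emission temperature is T_e = [S(1−α)/(4σ)]^¼ = 166.9 K.
T_s = (N+1)^(1/4)·T_e = 261.2 K.
Warming: T_s − T_e = 94.32 K.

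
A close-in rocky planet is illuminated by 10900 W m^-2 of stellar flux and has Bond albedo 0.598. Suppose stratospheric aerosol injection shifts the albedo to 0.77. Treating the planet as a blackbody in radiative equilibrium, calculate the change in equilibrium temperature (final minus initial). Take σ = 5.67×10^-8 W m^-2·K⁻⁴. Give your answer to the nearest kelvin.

-49 K

Before: T₁ = [10900·0.402/(4σ)]^(1/4) = 372.8 K.
After:  T₂ = [10900·0.23/(4σ)]^(1/4) = 324.2 K.
ΔT = T₂ − T₁ = -48.57 K.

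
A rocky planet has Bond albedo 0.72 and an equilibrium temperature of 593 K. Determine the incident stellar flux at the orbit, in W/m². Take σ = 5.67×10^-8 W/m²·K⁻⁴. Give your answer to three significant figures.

1.00×10^5 W/m²

From S(1−α)/4 = σT⁴: S = 4σT⁴/(1−α).
σT⁴ = 5.67×10⁻⁸·(593)⁴ = 7011 W/m².
So S = 4×7011/(1−0.72) = 1.002×10^5 W/m².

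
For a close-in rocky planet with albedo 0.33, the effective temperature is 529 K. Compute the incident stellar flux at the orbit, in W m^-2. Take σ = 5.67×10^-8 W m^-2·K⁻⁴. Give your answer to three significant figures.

From S(1−α)/4 = σT⁴: S = 4σT⁴/(1−α).
σT⁴ = 5.67×10⁻⁸·(529)⁴ = 4440 W m^-2.
S = 4·4440/0.67 = 26510 W m^-2.

26500 W m^-2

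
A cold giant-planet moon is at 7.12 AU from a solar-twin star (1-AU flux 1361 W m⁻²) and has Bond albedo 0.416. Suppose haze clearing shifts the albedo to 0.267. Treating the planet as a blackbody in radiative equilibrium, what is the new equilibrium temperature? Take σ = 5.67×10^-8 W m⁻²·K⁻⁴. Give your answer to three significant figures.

96.5 kelvin

Irradiance scales as 1/d², so S = 1361 W m⁻² × (1/7.12)² = 26.85 W m⁻².
With the new albedo, S(1−α₂)/4 = 4.920 W m⁻², so T₂ = 96.51 K.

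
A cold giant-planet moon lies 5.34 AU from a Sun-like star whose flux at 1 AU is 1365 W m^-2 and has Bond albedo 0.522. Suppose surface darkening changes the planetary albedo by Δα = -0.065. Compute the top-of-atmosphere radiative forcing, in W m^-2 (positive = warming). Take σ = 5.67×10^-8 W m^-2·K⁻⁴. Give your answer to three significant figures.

Flux at the orbit: S = 1365/(5.34)² = 47.87 W m^-2.
The change in absorbed flux is Δ[S(1−α)/4] = −SΔα/4 = 0.7779 W m^-2.

0.778 W m^-2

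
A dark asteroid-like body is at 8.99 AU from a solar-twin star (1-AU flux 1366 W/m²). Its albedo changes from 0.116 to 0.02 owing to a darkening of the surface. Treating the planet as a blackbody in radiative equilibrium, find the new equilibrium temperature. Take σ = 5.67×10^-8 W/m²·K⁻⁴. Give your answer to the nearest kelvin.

Flux at the orbit: S = 1366/(8.99)² = 16.90 W/m².
New equilibrium: T₂ = [(1−0.02)·16.90/(4σ)]^(1/4) = 92.44 K.

92 K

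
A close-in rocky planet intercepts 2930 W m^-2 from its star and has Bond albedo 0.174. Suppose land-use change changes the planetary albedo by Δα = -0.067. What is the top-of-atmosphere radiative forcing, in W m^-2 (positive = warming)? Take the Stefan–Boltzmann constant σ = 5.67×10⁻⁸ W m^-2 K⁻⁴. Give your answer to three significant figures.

49.1 W m^-2

TOA radiative forcing: ΔF = −S·Δα/4 = −2930·(-0.067)/4 = 49.08 W m^-2.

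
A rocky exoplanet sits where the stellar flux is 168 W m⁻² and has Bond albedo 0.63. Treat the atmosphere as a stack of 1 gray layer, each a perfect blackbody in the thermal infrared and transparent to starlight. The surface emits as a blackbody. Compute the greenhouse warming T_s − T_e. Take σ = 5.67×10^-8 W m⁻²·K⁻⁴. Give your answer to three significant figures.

The effective emission temperature is T_e = [S(1−α)/(4σ)]^¼ = 128.7 K.
Surface: T_s = (2)^¼·T_e = 153.0 K.
Warming: T_s − T_e = 24.34 K.

24.3 kelvin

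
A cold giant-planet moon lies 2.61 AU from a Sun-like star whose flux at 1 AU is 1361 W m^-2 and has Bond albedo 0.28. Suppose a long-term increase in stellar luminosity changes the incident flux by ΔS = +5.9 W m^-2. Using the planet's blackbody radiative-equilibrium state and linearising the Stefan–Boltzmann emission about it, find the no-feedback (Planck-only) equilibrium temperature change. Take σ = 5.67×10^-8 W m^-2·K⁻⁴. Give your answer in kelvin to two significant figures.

1.2 K

Irradiance scales as 1/d², so S = 1361 W m^-2 × (1/2.61)² = 199.8 W m^-2.
The baseline emission temperature is T_e = 158.7 K.
ΔF = Δ[S(1−α)]/4 = (1−0.28)·+5.9/4 = 1.062 W m^-2.
The Planck feedback parameter is 4σT_e³ = 0.9064 W m^-2/K.
Hence the no-feedback warming is ΔF/(4σT_e³) = 1.17 K.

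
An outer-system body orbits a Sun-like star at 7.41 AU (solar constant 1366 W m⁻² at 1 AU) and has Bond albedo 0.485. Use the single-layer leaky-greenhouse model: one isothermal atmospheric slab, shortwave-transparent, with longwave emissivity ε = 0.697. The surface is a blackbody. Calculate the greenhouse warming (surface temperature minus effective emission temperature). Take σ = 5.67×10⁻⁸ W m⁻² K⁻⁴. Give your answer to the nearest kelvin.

By the inverse-square law, S = 1366/7.41² = 24.88 W m⁻².
Effective emission temperature (TOA balance): σT_e⁴ = S(1−α)/4 = 3.203 W m⁻² → T_e = 86.70 K.
The surface balance (absorbed SW + ε·downward IR = σT_s⁴) with T_a⁴ = T_s⁴/2 reduces to T_s = T_e·[2/(2−ε)]^¼ = 96.50 K.
The atmosphere warms the surface by 9.802 K.

10 K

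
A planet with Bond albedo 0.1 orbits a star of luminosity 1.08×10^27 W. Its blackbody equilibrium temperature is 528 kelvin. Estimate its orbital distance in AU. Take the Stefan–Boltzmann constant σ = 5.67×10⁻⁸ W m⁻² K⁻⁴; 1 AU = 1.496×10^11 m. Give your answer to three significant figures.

0.443 AU

Required flux: S = 4σT⁴/(1−α) = 19590 W m⁻².
S = L/(4πd²) → d = √(L/4πS) = √(1.08×10^27/(4π·19590)) = 6.624×10^10 m = 0.4428 AU.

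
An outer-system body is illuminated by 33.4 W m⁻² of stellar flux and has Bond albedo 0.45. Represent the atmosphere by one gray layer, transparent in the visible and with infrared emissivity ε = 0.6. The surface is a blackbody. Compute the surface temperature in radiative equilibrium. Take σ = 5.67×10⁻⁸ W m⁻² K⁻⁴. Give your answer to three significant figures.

104 kelvin

At the top of the atmosphere, σT_e⁴ = S(1−α)/4 = 4.593 W m⁻², giving T_e = 94.87 K.
Surface balance with a leaky layer gives σT_s⁴ = σT_e⁴·2/(2−ε), so T_s = T_e·[2/(2−0.6)]^(1/4) = 103.7 K.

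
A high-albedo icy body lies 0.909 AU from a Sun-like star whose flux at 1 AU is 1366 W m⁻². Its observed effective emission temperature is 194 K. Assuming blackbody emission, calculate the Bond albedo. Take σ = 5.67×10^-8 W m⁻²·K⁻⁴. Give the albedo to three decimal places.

Irradiance scales as 1/d², so S = 1366 W m⁻² × (1/0.909)² = 1653 W m⁻².
Energy balance: S(1−α)/4 = σT⁴, so 1−α = 4σT⁴/S.
4σT⁴ = 4·5.67×10⁻⁸·(194)⁴ = 321.3 W m⁻².
1−α = 321.3/1653 = 0.1943, so α = 0.8057.

0.806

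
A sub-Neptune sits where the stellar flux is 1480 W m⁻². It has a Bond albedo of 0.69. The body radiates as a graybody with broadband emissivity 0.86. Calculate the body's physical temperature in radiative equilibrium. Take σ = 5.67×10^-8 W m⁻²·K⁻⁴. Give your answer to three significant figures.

220 K

The planet absorbs (1−α)S over its disc πR² and re-emits over 4πR², so the mean absorbed flux is (1−0.69)·1480/4 = 114.7 W m⁻².
Radiative balance εσT⁴ = 114.7 gives T = [114.7/(0.86·σ)]^(1/4) = 220.2 K.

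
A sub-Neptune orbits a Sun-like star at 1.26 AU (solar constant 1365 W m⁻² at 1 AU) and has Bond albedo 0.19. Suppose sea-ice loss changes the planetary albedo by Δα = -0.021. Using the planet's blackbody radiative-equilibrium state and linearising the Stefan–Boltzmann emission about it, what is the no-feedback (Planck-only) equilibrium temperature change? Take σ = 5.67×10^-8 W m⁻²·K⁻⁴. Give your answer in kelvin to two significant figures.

1.5 K

Flux at the orbit: S = 1365/(1.26)² = 859.8 W m⁻².
Unperturbed T_e = [859.8·(1−0.19)/(4σ)]^¼ = 235.4 K.
The change in absorbed flux is Δ[S(1−α)/4] = −SΔα/4 = 4.514 W m⁻².
The Planck feedback parameter is 4σT_e³ = 2.958 W m⁻²/K.
Hence the no-feedback warming is ΔF/(4σT_e³) = 1.53 K.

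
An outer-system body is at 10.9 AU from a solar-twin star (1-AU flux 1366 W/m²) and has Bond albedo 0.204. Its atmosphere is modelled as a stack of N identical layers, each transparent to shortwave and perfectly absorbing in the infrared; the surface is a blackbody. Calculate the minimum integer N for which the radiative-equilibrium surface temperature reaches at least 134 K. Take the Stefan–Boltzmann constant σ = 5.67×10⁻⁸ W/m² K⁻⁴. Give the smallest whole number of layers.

7

Irradiance scales as 1/d², so S = 1366 W/m² × (1/10.9)² = 11.50 W/m².
Top-of-atmosphere balance: σT_e⁴ = S(1−α)/4 = 2.288 W/m² → T_e = 79.70 K.
T_s = (N+1)^(1/4)·T_e ≥ 134 K requires N+1 ≥ (T_s/T_e)⁴ = (134/79.70)⁴ = 7.990.
So N ≥ 6.990; the smallest integer is N = 7.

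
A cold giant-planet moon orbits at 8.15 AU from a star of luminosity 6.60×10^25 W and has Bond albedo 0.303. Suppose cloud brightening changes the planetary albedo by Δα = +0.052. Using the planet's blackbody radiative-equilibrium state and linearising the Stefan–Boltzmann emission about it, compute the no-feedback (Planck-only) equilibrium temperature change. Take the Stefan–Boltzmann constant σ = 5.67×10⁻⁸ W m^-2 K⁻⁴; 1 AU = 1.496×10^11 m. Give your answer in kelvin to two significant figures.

Orbital distance: d = 8.15 AU = 1.219×10^12 m.
S = L/(4πd²) = 3.533 W m^-2.
The baseline emission temperature is T_e = 57.40 K.
TOA radiative forcing: ΔF = −S·Δα/4 = −3.533·(+0.052)/4 = -0.04593 W m^-2.
Linearising σT⁴ gives d(σT⁴)/dT = 4σT_e³ = 0.04290 W m^-2 per K.
Hence the no-feedback warming is ΔF/(4σT_e³) = -1.07 K.

-1.1 kelvin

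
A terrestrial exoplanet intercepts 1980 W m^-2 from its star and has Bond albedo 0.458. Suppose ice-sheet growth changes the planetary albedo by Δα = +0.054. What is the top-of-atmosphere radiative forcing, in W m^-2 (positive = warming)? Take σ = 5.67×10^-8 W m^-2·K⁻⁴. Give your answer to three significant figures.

-26.7 W m^-2

ΔF = −(S/4)Δα = −(1980/4)×(+0.054) = -26.73 W m^-2.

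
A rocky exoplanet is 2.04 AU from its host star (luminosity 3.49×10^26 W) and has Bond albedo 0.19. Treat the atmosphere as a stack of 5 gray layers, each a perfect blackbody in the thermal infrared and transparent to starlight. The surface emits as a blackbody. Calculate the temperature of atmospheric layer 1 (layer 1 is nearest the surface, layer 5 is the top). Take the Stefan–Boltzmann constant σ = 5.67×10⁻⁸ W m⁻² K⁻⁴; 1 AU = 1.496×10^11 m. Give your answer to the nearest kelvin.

270 K

d = 2.04 × 1.496×10^11 m = 3.052×10^11 m.
Spreading L over a sphere of radius d: S = 3.49×10^26/(4π·3.05×10^11²) = 298.2 W m⁻².
The effective emission temperature is T_e = [S(1−α)/(4σ)]^¼ = 180.6 K.
Each opaque layer satisfies 2T_j⁴ = T_{j−1}⁴ + T_{j+1}⁴, giving T_k⁴ = (N+1−k)T_e⁴.
With k = 1: T_1 = (5+1−1)^¼·180.6 K = 270.1 K.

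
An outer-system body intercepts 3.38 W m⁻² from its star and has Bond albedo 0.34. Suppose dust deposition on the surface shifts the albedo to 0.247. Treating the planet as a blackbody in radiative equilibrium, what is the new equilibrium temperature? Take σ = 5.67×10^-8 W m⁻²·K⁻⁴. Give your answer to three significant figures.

57.9 K

With the new albedo, S(1−α₂)/4 = 0.6363 W m⁻², so T₂ = 57.88 K.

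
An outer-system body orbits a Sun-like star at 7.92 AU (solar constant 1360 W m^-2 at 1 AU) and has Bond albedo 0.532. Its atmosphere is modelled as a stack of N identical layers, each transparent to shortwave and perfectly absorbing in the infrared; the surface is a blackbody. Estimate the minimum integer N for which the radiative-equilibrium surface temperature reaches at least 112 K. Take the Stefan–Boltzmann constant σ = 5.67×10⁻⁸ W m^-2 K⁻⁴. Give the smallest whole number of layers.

By the inverse-square law, S = 1360/7.92² = 21.68 W m^-2.
The effective emission temperature is T_e = [S(1−α)/(4σ)]^¼ = 81.78 K.
Need (N+1)T_e⁴ ≥ T_s⁴, i.e. N+1 ≥ (112/81.78)⁴ = 3.517.
Rounding up, N = 3.

3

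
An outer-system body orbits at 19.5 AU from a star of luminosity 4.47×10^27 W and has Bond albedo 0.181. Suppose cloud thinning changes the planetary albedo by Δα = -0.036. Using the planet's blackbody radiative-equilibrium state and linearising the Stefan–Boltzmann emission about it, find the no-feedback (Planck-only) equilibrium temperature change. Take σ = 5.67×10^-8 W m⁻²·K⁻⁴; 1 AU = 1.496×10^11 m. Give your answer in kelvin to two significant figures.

d = 19.5 × 1.496×10^11 m = 2.917×10^12 m.
Spreading L over a sphere of radius d: S = 4.47×10^27/(4π·2.92×10^12²) = 41.80 W m⁻².
Reference equilibrium: T_e = [S(1−α)/(4σ)]^(1/4) = 110.8 K.
ΔF = −(S/4)Δα = −(41.80/4)×(-0.036) = 0.3762 W m⁻².
Linearising σT⁴ gives d(σT⁴)/dT = 4σT_e³ = 0.3089 W m⁻² per K.
So ΔT₀ = 0.3762/0.3089 = 1.22 K.

1.2 K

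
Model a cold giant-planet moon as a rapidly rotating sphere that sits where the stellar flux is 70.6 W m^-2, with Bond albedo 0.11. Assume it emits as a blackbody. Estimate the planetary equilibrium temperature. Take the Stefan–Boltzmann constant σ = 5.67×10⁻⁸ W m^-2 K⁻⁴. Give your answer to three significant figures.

Absorbed flux (global mean): S(1−α)/4 = 70.60·0.89/4 = 15.71 W m^-2.
Set σT⁴ = 15.71 → T = (15.71/σ)^(1/4) = 129.0 K.

129 K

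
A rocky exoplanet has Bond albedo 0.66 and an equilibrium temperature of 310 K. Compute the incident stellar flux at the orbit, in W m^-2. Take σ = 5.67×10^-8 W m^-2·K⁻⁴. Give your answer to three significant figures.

Invert the energy balance for S: S = 4σT⁴/(1−α).
σT⁴ = 5.67×10⁻⁸·(310)⁴ = 523.6 W m^-2.
So S = 4×523.6/(1−0.66) = 6160 W m^-2.

6160 W m^-2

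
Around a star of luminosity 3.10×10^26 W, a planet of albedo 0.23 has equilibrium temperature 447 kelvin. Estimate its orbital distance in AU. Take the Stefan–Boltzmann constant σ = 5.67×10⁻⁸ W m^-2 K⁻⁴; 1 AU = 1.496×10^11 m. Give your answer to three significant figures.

0.306 AU

Required flux: S = 4σT⁴/(1−α) = 11760 W m^-2.
S = L/(4πd²) → d = √(L/4πS) = √(3.10×10^26/(4π·11760)) = 4.580×10^10 m = 0.3062 AU.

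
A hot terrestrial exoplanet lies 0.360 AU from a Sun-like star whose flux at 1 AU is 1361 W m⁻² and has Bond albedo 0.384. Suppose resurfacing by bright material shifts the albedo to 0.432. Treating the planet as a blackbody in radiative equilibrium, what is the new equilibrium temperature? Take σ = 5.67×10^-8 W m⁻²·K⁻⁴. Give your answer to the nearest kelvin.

403 K

By the inverse-square law, S = 1361/0.360² = 10500 W m⁻².
T₂ = [S(1−α₂)/(4σ)]^(1/4) = [10500·0.568/(4σ)]^(1/4) = 402.7 K.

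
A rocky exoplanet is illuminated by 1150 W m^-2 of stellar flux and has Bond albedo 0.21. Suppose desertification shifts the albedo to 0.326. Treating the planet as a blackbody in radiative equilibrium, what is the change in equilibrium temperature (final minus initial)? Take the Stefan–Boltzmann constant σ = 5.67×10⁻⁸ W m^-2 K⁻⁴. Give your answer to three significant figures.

With α = 0.21, T₁ = 251.6 K.
After:  T₂ = [1150·0.674/(4σ)]^(1/4) = 241.8 K.
ΔT = T₂ − T₁ = -9.792 K.

-9.79 K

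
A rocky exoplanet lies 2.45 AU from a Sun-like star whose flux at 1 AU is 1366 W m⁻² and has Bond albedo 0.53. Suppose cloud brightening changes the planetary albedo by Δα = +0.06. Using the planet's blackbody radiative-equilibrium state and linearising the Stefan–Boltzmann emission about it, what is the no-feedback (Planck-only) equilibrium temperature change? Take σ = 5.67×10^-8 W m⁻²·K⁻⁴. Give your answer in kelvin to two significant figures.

-4.7 kelvin

By the inverse-square law, S = 1366/2.45² = 227.6 W m⁻².
The baseline emission temperature is T_e = 147.4 K.
TOA radiative forcing: ΔF = −S·Δα/4 = −227.6·(+0.06)/4 = -3.414 W m⁻².
Linearising σT⁴ gives d(σT⁴)/dT = 4σT_e³ = 0.7258 W m⁻² per K.
Hence the no-feedback warming is ΔF/(4σT_e³) = -4.70 K.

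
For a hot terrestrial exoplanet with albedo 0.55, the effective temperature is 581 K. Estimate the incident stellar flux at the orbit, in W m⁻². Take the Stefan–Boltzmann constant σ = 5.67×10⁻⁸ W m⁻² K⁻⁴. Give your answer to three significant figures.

Invert the energy balance for S: S = 4σT⁴/(1−α).
The emitted flux is σT⁴ = 6461 W m⁻².
S = 4·6461/0.45 = 57430 W m⁻².

57400 W m⁻²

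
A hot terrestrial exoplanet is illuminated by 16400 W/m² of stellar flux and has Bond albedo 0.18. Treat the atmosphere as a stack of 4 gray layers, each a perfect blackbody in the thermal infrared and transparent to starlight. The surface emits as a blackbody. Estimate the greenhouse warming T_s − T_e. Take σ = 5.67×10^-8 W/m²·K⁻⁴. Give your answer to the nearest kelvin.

244 K

The effective emission temperature is T_e = [S(1−α)/(4σ)]^¼ = 493.5 K.
Surface: T_s = (5)^¼·T_e = 737.9 K.
So the greenhouse effect raises the surface by 737.9 − 493.5 = 244.4 K.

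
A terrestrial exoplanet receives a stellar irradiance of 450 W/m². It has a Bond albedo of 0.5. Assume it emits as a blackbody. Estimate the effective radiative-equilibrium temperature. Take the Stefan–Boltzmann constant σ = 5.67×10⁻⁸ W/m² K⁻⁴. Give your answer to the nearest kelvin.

Averaging over the sphere, the absorbed flux is S(1−α)/4 = 56.25 W/m².
In equilibrium σT⁴ equals this, so T = 177.5 K.

177 K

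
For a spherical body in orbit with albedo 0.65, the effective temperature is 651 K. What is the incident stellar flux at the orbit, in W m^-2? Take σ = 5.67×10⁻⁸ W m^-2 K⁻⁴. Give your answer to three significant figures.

Invert the energy balance for S: S = 4σT⁴/(1−α).
σT⁴ = 5.67×10⁻⁸·(651)⁴ = 10180 W m^-2.
S = 4·10180/0.35 = 1.164×10^5 W m^-2.

1.16×10^5 W m^-2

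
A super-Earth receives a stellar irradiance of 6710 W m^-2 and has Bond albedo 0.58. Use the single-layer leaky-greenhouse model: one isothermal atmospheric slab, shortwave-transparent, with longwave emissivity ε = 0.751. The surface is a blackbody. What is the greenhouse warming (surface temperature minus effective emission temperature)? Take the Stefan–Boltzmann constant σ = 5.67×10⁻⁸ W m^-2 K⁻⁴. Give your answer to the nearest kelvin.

At the top of the atmosphere, σT_e⁴ = S(1−α)/4 = 704.6 W m^-2, giving T_e = 333.9 K.
For a single slab of emissivity ε, T_s⁴ = 2T_e⁴/(2−ε); thus T_s = 333.9·(1.601)^(1/4) = 375.6 K.
Greenhouse warming: T_s − T_e = 41.70 K.

42 K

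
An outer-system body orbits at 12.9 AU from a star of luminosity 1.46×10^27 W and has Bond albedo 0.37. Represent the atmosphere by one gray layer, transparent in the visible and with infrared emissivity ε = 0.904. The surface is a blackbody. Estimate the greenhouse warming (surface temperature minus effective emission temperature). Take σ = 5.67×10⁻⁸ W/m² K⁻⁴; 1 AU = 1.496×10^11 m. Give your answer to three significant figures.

15.7 K

Orbital distance: d = 12.9 AU = 1.930×10^12 m.
S = L/(4πd²) = 31.20 W/m².
At the top of the atmosphere, σT_e⁴ = S(1−α)/4 = 4.913 W/m², giving T_e = 96.48 K.
For a single slab of emissivity ε, T_s⁴ = 2T_e⁴/(2−ε); thus T_s = 96.48·(1.825)^(1/4) = 112.1 K.
T_s − T_e = 112.1 − 96.48 = 15.66 K.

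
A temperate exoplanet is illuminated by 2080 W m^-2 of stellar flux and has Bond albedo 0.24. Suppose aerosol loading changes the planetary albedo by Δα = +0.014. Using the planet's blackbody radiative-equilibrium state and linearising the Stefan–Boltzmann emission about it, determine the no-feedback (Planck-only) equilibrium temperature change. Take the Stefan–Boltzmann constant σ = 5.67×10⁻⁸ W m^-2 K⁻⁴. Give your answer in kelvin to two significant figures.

-1.3 K

The baseline emission temperature is T_e = 288.9 K.
TOA radiative forcing: ΔF = −S·Δα/4 = −2080·(+0.014)/4 = -7.280 W m^-2.
Planck response: λ_P = 4σT_e³ = 4·5.67×10⁻⁸·(288.9)³ = 5.471 W m^-2/K.
Hence the no-feedback warming is ΔF/(4σT_e³) = -1.33 K.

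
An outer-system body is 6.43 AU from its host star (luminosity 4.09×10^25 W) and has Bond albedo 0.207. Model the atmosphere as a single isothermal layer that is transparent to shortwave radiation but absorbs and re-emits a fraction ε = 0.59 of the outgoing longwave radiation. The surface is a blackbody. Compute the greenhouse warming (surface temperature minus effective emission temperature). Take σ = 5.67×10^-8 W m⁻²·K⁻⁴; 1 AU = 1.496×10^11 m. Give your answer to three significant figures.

5.41 kelvin

d = 6.43 × 1.496×10^11 m = 9.619×10^11 m.
Flux at the orbit: S = L/(4πd²) = 4.09×10^25/(4π·(9.62×10^11)²) = 3.517 W m⁻².
At the top of the atmosphere, σT_e⁴ = S(1−α)/4 = 0.6973 W m⁻², giving T_e = 59.22 K.
Surface balance with a leaky layer gives σT_s⁴ = σT_e⁴·2/(2−ε), so T_s = T_e·[2/(2−0.59)]^(1/4) = 64.63 K.
T_s − T_e = 64.63 − 59.22 = 5.408 K.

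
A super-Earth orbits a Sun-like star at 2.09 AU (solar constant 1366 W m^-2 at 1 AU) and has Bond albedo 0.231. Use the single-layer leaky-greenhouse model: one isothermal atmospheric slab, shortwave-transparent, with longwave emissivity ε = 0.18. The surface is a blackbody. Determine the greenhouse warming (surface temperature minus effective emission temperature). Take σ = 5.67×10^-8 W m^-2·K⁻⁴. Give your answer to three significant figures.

4.31 kelvin

By the inverse-square law, S = 1366/2.09² = 312.7 W m^-2.
At the top of the atmosphere, σT_e⁴ = S(1−α)/4 = 60.12 W m^-2, giving T_e = 180.5 K.
The surface balance (absorbed SW + ε·downward IR = σT_s⁴) with T_a⁴ = T_s⁴/2 reduces to T_s = T_e·[2/(2−ε)]^¼ = 184.8 K.
Greenhouse warming: T_s − T_e = 4.305 K.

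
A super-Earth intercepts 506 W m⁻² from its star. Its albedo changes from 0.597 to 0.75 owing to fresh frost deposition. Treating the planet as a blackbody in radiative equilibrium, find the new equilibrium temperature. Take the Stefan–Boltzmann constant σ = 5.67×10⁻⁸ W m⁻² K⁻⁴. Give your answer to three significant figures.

T₂ = [S(1−α₂)/(4σ)]^(1/4) = [506.0·0.25/(4σ)]^(1/4) = 153.7 K.

154 K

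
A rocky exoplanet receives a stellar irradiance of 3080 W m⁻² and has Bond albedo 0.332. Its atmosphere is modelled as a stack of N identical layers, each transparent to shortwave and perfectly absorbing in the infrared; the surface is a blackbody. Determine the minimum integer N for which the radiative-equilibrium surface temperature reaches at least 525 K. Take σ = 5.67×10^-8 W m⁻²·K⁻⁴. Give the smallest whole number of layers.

OLR = S(1−α)/4 = 514.4 W m⁻²; the top layer radiates at T_e = 308.6 K.
Need (N+1)T_e⁴ ≥ T_s⁴, i.e. N+1 ≥ (525/308.6)⁴ = 8.374.
So N ≥ 7.374; the smallest integer is N = 8.

8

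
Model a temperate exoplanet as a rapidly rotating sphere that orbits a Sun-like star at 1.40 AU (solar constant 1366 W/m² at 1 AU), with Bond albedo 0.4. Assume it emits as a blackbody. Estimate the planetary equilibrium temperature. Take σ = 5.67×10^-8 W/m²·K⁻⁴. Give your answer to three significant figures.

207 kelvin

Irradiance scales as 1/d², so S = 1366 W/m² × (1/1.40)² = 696.9 W/m².
The planet absorbs (1−α)S over its disc πR² and re-emits over 4πR², so the mean absorbed flux is (1−0.4)·696.9/4 = 104.5 W/m².
Set σT⁴ = 104.5 → T = (104.5/σ)^(1/4) = 207.2 K.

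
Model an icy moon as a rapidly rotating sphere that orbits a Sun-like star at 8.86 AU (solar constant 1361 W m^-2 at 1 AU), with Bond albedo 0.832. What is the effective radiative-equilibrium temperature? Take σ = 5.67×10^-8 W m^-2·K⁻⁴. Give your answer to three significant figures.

59.9 kelvin

Irradiance scales as 1/d², so S = 1361 W m^-2 × (1/8.86)² = 17.34 W m^-2.
The planet absorbs (1−α)S over its disc πR² and re-emits over 4πR², so the mean absorbed flux is (1−0.832)·17.34/4 = 0.7282 W m^-2.
Balancing against σT⁴: T = (0.7282/5.67×10⁻⁸)^(1/4) = 59.86 K.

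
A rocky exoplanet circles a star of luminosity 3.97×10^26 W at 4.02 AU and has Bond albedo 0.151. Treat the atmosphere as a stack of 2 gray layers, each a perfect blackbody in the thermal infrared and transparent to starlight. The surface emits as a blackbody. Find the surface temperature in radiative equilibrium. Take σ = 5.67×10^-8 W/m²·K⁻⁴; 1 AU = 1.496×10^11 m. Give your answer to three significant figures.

177 kelvin

Orbital distance: d = 4.02 AU = 6.014×10^11 m.
S = L/(4πd²) = 87.35 W/m².
OLR = S(1−α)/4 = 18.54 W/m²; the top layer radiates at T_e = 134.5 K.
With N = 2 opaque layers, T_s = (N+1)^(1/4)·T_e = 3^(1/4)·134.5 = 177.0 K.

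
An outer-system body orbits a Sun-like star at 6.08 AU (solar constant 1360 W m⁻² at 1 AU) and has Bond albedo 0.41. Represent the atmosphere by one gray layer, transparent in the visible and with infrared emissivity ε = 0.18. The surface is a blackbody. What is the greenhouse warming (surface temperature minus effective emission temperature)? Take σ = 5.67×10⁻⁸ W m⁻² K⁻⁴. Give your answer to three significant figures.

Flux at the orbit: S = 1360/(6.08)² = 36.79 W m⁻².
At the top of the atmosphere, σT_e⁴ = S(1−α)/4 = 5.427 W m⁻², giving T_e = 98.91 K.
Surface balance with a leaky layer gives σT_s⁴ = σT_e⁴·2/(2−ε), so T_s = T_e·[2/(2−0.18)]^(1/4) = 101.3 K.
The atmosphere warms the surface by 2.360 K.

2.36 kelvin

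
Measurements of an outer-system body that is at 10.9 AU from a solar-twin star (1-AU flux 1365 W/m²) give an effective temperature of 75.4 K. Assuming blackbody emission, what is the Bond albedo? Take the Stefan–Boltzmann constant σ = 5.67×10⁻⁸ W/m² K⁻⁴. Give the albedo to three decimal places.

0.362

Flux at the orbit: S = 1365/(10.9)² = 11.49 W/m².
Rearranging the radiative balance, α = 1 − 4σT⁴/S.
σT⁴ = 1.833 W/m², so 4σT⁴ = 7.330 W/m².
Hence α = 1 − 7.330/11.49 = 0.3620.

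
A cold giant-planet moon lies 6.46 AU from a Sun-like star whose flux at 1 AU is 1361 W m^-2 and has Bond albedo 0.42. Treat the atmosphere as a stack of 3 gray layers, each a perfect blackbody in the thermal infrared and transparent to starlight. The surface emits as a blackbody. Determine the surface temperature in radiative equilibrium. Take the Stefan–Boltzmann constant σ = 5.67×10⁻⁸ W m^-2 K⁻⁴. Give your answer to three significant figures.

By the inverse-square law, S = 1361/6.46² = 32.61 W m^-2.
Top-of-atmosphere balance: σT_e⁴ = S(1−α)/4 = 4.729 W m^-2 → T_e = 95.56 K.
For an N-layer opaque stack, T_s⁴ = (N+1)T_e⁴, hence T_s = (4)^(1/4)×95.56 K = 135.1 K.

135 K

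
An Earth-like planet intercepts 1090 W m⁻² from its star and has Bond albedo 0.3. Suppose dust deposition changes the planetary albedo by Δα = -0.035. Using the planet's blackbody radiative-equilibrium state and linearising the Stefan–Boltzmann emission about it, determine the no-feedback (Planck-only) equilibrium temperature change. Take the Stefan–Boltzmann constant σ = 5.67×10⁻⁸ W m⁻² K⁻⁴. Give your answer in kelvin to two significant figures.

3.0 K

The baseline emission temperature is T_e = 240.8 K.
TOA radiative forcing: ΔF = −S·Δα/4 = −1090·(-0.035)/4 = 9.538 W m⁻².
Planck response: λ_P = 4σT_e³ = 4·5.67×10⁻⁸·(240.8)³ = 3.168 W m⁻²/K.
ΔT₀ = ΔF/λ_P = 9.538/3.168 = 3.01 K.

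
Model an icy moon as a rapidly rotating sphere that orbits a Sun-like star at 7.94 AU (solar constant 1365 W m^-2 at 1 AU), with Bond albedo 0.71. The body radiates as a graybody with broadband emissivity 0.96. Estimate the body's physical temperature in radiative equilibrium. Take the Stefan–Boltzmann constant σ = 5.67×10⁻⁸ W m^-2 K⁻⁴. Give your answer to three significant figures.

By the inverse-square law, S = 1365/7.94² = 21.65 W m^-2.
Averaging over the sphere, the absorbed flux is S(1−α)/4 = 1.570 W m^-2.
Equating to εσT⁴ with ε = 0.96: T = (1.570/0.96σ)^(1/4) = 73.28 K.

73.3 kelvin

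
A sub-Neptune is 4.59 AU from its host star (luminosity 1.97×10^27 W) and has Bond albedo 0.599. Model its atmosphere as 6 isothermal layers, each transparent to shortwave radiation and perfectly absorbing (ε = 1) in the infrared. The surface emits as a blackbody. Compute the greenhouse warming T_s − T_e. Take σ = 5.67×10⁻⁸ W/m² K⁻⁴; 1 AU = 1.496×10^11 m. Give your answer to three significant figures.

97.6 kelvin

Orbital distance: d = 4.59 AU = 6.867×10^11 m.
Spreading L over a sphere of radius d: S = 1.97×10^27/(4π·6.87×10^11²) = 332.5 W/m².
OLR = S(1−α)/4 = 33.33 W/m²; the top layer radiates at T_e = 155.7 K.
Surface: T_s = (7)^¼·T_e = 253.3 K.
So the greenhouse effect raises the surface by 253.3 − 155.7 = 97.56 K.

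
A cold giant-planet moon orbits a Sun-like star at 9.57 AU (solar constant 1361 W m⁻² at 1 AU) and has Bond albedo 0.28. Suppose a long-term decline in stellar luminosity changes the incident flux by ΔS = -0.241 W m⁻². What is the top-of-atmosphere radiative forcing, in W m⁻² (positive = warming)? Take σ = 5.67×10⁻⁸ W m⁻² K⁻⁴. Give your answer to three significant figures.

Irradiance scales as 1/d², so S = 1361 W m⁻² × (1/9.57)² = 14.86 W m⁻².
ΔF = Δ[S(1−α)]/4 = (1−0.28)·-0.241/4 = -0.04338 W m⁻².

-0.0434 W m⁻²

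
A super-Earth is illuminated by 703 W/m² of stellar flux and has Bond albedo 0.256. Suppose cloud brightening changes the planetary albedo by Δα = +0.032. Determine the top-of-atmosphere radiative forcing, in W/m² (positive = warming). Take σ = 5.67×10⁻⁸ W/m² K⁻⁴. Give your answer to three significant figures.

The change in absorbed flux is Δ[S(1−α)/4] = −SΔα/4 = -5.624 W/m².

-5.62 W/m²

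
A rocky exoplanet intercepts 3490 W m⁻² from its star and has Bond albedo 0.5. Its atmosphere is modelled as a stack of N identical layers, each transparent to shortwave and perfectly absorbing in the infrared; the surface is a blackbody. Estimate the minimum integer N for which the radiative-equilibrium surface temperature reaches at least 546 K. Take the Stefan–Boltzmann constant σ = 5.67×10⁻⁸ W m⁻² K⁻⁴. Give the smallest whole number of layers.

The effective emission temperature is T_e = [S(1−α)/(4σ)]^¼ = 296.2 K.
Need (N+1)T_e⁴ ≥ T_s⁴, i.e. N+1 ≥ (546/296.2)⁴ = 11.551.
The minimum whole number is N = 11.

11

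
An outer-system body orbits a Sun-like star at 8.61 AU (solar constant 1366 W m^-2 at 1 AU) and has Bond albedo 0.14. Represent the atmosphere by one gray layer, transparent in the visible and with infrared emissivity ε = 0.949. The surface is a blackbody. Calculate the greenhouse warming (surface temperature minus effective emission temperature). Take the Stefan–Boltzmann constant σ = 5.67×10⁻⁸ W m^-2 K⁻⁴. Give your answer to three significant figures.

Flux at the orbit: S = 1366/(8.61)² = 18.43 W m^-2.
Effective emission temperature (TOA balance): σT_e⁴ = S(1−α)/4 = 3.962 W m^-2 → T_e = 91.43 K.
The surface balance (absorbed SW + ε·downward IR = σT_s⁴) with T_a⁴ = T_s⁴/2 reduces to T_s = T_e·[2/(2−ε)]^¼ = 107.4 K.
Greenhouse warming: T_s − T_e = 15.95 K.

16.0 kelvin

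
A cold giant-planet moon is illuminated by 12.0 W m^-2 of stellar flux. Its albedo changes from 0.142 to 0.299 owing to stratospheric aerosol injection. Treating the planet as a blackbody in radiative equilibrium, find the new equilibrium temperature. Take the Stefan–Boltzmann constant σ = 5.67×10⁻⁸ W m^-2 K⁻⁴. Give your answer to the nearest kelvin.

T₂ = [S(1−α₂)/(4σ)]^(1/4) = [12.00·0.701/(4σ)]^(1/4) = 78.04 K.

78 kelvin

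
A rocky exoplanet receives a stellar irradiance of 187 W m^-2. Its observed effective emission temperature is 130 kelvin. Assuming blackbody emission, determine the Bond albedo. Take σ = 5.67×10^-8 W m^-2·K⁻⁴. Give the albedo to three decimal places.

0.654

Energy balance: S(1−α)/4 = σT⁴, so 1−α = 4σT⁴/S.
σT⁴ = 16.19 W m^-2, so 4σT⁴ = 64.78 W m^-2.
1−α = 64.78/187.0 = 0.3464, so α = 0.6536.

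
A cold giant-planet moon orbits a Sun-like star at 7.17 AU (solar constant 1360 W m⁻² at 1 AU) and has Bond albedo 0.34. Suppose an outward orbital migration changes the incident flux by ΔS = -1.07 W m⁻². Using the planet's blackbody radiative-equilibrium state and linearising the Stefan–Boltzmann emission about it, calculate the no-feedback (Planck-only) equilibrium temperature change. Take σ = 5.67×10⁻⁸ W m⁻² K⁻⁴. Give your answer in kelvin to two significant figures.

-0.95 kelvin

By the inverse-square law, S = 1360/7.17² = 26.45 W m⁻².
Unperturbed T_e = [26.45·(1−0.34)/(4σ)]^¼ = 93.67 K.
Only a fraction (1−α) is absorbed and it's spread over 4πR², so ΔF = (1−α)ΔS/4 = -0.1765 W m⁻².
Planck response: λ_P = 4σT_e³ = 4·5.67×10⁻⁸·(93.67)³ = 0.1864 W m⁻²/K.
ΔT₀ = ΔF/λ_P = -0.1765/0.1864 = -0.947 K.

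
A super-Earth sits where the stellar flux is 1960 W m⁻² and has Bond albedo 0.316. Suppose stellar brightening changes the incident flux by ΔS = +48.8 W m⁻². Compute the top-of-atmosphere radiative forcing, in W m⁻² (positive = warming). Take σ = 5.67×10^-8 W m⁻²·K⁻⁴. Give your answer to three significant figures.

8.34 W m⁻²

Only a fraction (1−α) is absorbed and it's spread over 4πR², so ΔF = (1−α)ΔS/4 = 8.345 W m⁻².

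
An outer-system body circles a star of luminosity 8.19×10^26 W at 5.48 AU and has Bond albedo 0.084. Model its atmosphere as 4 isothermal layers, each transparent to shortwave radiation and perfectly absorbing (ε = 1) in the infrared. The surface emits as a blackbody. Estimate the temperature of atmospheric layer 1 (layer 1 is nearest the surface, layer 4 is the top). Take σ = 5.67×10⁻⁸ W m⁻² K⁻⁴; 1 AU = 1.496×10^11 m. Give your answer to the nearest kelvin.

Orbital distance: d = 5.48 AU = 8.198×10^11 m.
Flux at the orbit: S = L/(4πd²) = 8.19×10^26/(4π·(8.20×10^11)²) = 96.97 W m⁻².
OLR = S(1−α)/4 = 22.21 W m⁻²; the top layer radiates at T_e = 140.7 K.
The net upward flux σT_e⁴ is constant between every pair of levels, so T_k⁴ = (N+1−k)T_e⁴.
T_1 = (4)^(1/4)·140.7 = 198.9 K.

199 K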